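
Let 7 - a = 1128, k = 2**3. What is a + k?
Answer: -1113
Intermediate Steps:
k = 8
a = -1121 (a = 7 - 1*1128 = 7 - 1128 = -1121)
a + k = -1121 + 8 = -1113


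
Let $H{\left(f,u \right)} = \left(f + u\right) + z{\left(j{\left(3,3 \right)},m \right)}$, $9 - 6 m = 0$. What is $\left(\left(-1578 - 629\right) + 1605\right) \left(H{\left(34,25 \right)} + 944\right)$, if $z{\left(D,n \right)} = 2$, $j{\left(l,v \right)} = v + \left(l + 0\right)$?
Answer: $-605010$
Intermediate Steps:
$m = \frac{3}{2}$ ($m = \frac{3}{2} - 0 = \frac{3}{2} + 0 = \frac{3}{2} \approx 1.5$)
$j{\left(l,v \right)} = l + v$ ($j{\left(l,v \right)} = v + l = l + v$)
$H{\left(f,u \right)} = 2 + f + u$ ($H{\left(f,u \right)} = \left(f + u\right) + 2 = 2 + f + u$)
$\left(\left(-1578 - 629\right) + 1605\right) \left(H{\left(34,25 \right)} + 944\right) = \left(\left(-1578 - 629\right) + 1605\right) \left(\left(2 + 34 + 25\right) + 944\right) = \left(\left(-1578 - 629\right) + 1605\right) \left(61 + 944\right) = \left(-2207 + 1605\right) 1005 = \left(-602\right) 1005 = -605010$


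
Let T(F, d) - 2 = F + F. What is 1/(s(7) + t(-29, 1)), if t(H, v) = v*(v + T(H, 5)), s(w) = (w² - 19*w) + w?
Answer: -1/132 ≈ -0.0075758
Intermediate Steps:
T(F, d) = 2 + 2*F (T(F, d) = 2 + (F + F) = 2 + 2*F)
s(w) = w² - 18*w
t(H, v) = v*(2 + v + 2*H) (t(H, v) = v*(v + (2 + 2*H)) = v*(2 + v + 2*H))
1/(s(7) + t(-29, 1)) = 1/(7*(-18 + 7) + 1*(2 + 1 + 2*(-29))) = 1/(7*(-11) + 1*(2 + 1 - 58)) = 1/(-77 + 1*(-55)) = 1/(-77 - 55) = 1/(-132) = -1/132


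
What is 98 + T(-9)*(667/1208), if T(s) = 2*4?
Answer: 15465/151 ≈ 102.42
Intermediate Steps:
T(s) = 8
98 + T(-9)*(667/1208) = 98 + 8*(667/1208) = 98 + 667/151 = 15465/151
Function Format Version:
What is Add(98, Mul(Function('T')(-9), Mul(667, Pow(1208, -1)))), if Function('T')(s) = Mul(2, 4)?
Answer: Rational(15465, 151) ≈ 102.42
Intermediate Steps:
Function('T')(s) = 8
Add(98, Mul(Function('T')(-9), Mul(667, Pow(1208, -1)))) = Add(98, Mul(8, Mul(667, Pow(1208, -1)))) = Add(98, Mul(8, Mul(667, Rational(1, 1208)))) = Add(98, Mul(8, Rational(667, 1208))) = Add(98, Rational(667, 151)) = Rational(15465, 151)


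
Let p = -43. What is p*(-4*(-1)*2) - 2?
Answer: -346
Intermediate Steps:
p*(-4*(-1)*2) - 2 = -43*(-4*(-1))*2 - 2 = -172*2 - 2 = -43*8 - 2 = -344 - 2 = -346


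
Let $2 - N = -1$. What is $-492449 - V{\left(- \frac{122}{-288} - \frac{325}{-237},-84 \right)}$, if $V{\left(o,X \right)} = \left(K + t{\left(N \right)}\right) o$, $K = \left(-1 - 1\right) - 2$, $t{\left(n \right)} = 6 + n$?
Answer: $- \frac{5602201919}{11376} \approx -4.9246 \cdot 10^{5}$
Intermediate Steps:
$N = 3$ ($N = 2 - -1 = 2 + 1 = 3$)
$K = -4$ ($K = -2 - 2 = -4$)
$V{\left(o,X \right)} = 5 o$ ($V{\left(o,X \right)} = \left(-4 + \left(6 + 3\right)\right) o = \left(-4 + 9\right) o = 5 o$)
$-492449 - V{\left(- \frac{122}{-288} - \frac{325}{-237},-84 \right)} = -492449 - 5 \left(- \frac{122}{-288} - \frac{325}{-237}\right) = -492449 - 5 \left(\left(-122\right) \left(- \frac{1}{288}\right) - - \frac{325}{237}\right) = -492449 - 5 \left(\frac{61}{144} + \frac{325}{237}\right) = -492449 - 5 \cdot \frac{20419}{11376} = -492449 - \frac{102095}{11376} = - \frac{5602201919}{11376}$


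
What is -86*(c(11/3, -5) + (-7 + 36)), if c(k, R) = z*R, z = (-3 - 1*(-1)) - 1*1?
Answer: -3784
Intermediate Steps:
z = -3 (z = (-3 + 1) - 1 = -2 - 1 = -3)
c(k, R) = -3*R
-86*(c(11/3, -5) + (-7 + 36)) = -86*(-3*(-5) + (-7 + 36)) = -86*(15 + 29) = -86*44 = -3784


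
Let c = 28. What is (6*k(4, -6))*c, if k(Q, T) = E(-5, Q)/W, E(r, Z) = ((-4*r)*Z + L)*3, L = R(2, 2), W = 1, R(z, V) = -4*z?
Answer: 36288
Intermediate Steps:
L = -8 (L = -4*2 = -8)
E(r, Z) = -24 - 12*Z*r (E(r, Z) = ((-4*r)*Z - 8)*3 = (-4*Z*r - 8)*3 = (-8 - 4*Z*r)*3 = -24 - 12*Z*r)
k(Q, T) = -24 + 60*Q (k(Q, T) = (-24 - 12*Q*(-5))/1 = (-24 + 60*Q)*1 = -24 + 60*Q)
(6*k(4, -6))*c = (6*(-24 + 60*4))*28 = (6*(-24 + 240))*28 = (6*216)*28 = 1296*28 = 36288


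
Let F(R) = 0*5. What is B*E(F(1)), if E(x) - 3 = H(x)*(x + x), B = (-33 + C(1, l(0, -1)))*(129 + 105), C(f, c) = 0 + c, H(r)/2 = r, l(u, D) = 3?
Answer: -21060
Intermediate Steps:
H(r) = 2*r
F(R) = 0
C(f, c) = c
B = -7020 (B = (-33 + 3)*(129 + 105) = -30*234 = -7020)
E(x) = 3 + 4*x² (E(x) = 3 + (2*x)*(x + x) = 3 + (2*x)*(2*x) = 3 + 4*x²)
B*E(F(1)) = -7020*(3 + 4*0²) = -7020*(3 + 4*0) = -7020*(3 + 0) = -7020*3 = -21060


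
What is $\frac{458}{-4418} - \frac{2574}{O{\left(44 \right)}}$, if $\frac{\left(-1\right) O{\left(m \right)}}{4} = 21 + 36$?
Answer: $\frac{938959}{83942} \approx 11.186$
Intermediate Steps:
$O{\left(m \right)} = -228$ ($O{\left(m \right)} = - 4 \left(21 + 36\right) = \left(-4\right) 57 = -228$)
$\frac{458}{-4418} - \frac{2574}{O{\left(44 \right)}} = \frac{458}{-4418} - \frac{2574}{-228} = 458 \left(- \frac{1}{4418}\right) - - \frac{429}{38} = - \frac{229}{2209} + \frac{429}{38} = \frac{938959}{83942}$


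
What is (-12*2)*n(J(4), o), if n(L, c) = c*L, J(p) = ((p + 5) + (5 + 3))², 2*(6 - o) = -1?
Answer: -45084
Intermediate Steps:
o = 13/2 (o = 6 - ½*(-1) = 6 + ½ = 13/2 ≈ 6.5000)
J(p) = (13 + p)² (J(p) = ((5 + p) + 8)² = (13 + p)²)
n(L, c) = L*c
(-12*2)*n(J(4), o) = (-12*2)*((13 + 4)²*(13/2)) = -24*17²*13/2 = -6936*13/2 = -24*3757/2 = -45084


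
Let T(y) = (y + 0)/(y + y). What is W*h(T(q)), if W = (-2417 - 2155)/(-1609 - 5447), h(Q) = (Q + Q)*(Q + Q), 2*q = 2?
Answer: 127/196 ≈ 0.64796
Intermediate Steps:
q = 1 (q = (1/2)*2 = 1)
T(y) = 1/2 (T(y) = y/((2*y)) = y*(1/(2*y)) = 1/2)
h(Q) = 4*Q**2 (h(Q) = (2*Q)*(2*Q) = 4*Q**2)
W = 127/196 (W = -4572/(-7056) = -4572*(-1/7056) = 127/196 ≈ 0.64796)
W*h(T(q)) = 127*(4*(1/2)**2)/196 = 127*(4*(1/4))/196 = (127/196)*1 = 127/196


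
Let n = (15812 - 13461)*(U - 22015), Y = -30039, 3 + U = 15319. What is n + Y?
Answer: -15779388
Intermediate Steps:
U = 15316 (U = -3 + 15319 = 15316)
n = -15749349 (n = (15812 - 13461)*(15316 - 22015) = 2351*(-6699) = -15749349)
n + Y = -15749349 - 30039 = -15779388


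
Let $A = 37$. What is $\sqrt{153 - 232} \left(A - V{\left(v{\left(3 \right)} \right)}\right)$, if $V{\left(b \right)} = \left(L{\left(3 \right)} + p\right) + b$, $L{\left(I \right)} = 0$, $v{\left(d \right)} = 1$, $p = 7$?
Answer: $29 i \sqrt{79} \approx 257.76 i$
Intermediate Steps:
$V{\left(b \right)} = 7 + b$ ($V{\left(b \right)} = \left(0 + 7\right) + b = 7 + b$)
$\sqrt{153 - 232} \left(A - V{\left(v{\left(3 \right)} \right)}\right) = \sqrt{153 - 232} \left(37 - \left(7 + 1\right)\right) = \sqrt{-79} \left(37 - 8\right) = i \sqrt{79} \left(37 - 8\right) = i \sqrt{79} \cdot 29 = 29 i \sqrt{79}$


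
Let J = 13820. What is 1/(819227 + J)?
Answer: 1/833047 ≈ 1.2004e-6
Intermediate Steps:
1/(819227 + J) = 1/(819227 + 13820) = 1/833047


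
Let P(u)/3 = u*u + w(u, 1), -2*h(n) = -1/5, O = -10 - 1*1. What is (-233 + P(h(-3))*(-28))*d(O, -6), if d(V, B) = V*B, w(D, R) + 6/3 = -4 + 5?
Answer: -247236/25 ≈ -9889.4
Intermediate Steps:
w(D, R) = -1 (w(D, R) = -2 + (-4 + 5) = -2 + 1 = -1)
O = -11 (O = -10 - 1 = -11)
h(n) = ⅒ (h(n) = -(-1)/(2*5) = -½*(-⅕) = ⅒)
P(u) = -3 + 3*u² (P(u) = 3*(u*u - 1) = 3*(u² - 1) = 3*(-1 + u²) = -3 + 3*u²)
d(V, B) = B*V
(-233 + P(h(-3))*(-28))*d(O, -6) = (-233 + (-3 + 3*(⅒)²)*(-28))*(-6*(-11)) = (-233 + (-3 + 3*(1/100))*(-28))*66 = (-233 + (-3 + 3/100)*(-28))*66 = (-233 - 297/100*(-28))*66 = (-233 + 2079/25)*66 = -3746/25*66 = -247236/25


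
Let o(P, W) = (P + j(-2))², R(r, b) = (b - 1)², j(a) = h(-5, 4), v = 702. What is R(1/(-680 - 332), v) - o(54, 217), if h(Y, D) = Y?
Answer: 489000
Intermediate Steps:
j(a) = -5
R(r, b) = (-1 + b)²
o(P, W) = (-5 + P)² (o(P, W) = (P - 5)² = (-5 + P)²)
R(1/(-680 - 332), v) - o(54, 217) = (-1 + 702)² - (-5 + 54)² = 701² - 1*49² = 491401 - 1*2401 = 491401 - 2401 = 489000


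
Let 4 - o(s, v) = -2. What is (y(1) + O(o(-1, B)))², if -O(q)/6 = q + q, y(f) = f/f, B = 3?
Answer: 5041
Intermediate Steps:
o(s, v) = 6 (o(s, v) = 4 - 1*(-2) = 4 + 2 = 6)
y(f) = 1
O(q) = -12*q (O(q) = -6*(q + q) = -12*q)
(y(1) + O(o(-1, B)))² = (1 - 12*6)² = (1 - 72)² = (-71)² = 5041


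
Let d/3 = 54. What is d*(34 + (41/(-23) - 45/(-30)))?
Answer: 125631/23 ≈ 5462.2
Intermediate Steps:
d = 162 (d = 3*54 = 162)
d*(34 + (41/(-23) - 45/(-30))) = 162*(34 + (41/(-23) - 45/(-30))) = 162*(34 + (41*(-1/23) - 45*(-1/30))) = 162*(34 + (-41/23 + 3/2)) = 162*(34 - 13/46) = 162*(1551/46) = 125631/23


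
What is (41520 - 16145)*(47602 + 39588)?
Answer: 2212446250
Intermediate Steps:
(41520 - 16145)*(47602 + 39588) = 25375*87190 = 2212446250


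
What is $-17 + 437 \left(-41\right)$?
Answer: $-17934$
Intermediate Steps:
$-17 + 437 \left(-41\right) = -17 - 17917 = -17934$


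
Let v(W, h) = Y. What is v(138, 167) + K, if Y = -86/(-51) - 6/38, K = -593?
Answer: -573136/969 ≈ -591.47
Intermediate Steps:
Y = 1481/969 (Y = -86*(-1/51) - 6*1/38 = 86/51 - 3/19 = 1481/969 ≈ 1.5284)
v(W, h) = 1481/969
v(138, 167) + K = 1481/969 - 593 = -573136/969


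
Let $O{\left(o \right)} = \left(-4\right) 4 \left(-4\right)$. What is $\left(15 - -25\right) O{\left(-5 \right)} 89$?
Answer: $227840$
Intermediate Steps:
$O{\left(o \right)} = 64$ ($O{\left(o \right)} = \left(-16\right) \left(-4\right) = 64$)
$\left(15 - -25\right) O{\left(-5 \right)} 89 = \left(15 - -25\right) 64 \cdot 89 = \left(15 + 25\right) 64 \cdot 89 = 40 \cdot 64 \cdot 89 = 2560 \cdot 89 = 227840$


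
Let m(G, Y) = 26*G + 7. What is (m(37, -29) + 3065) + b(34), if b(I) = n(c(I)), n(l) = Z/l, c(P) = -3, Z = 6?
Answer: 4032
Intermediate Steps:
m(G, Y) = 7 + 26*G
n(l) = 6/l
b(I) = -2 (b(I) = 6/(-3) = 6*(-⅓) = -2)
(m(37, -29) + 3065) + b(34) = ((7 + 26*37) + 3065) - 2 = ((7 + 962) + 3065) - 2 = (969 + 3065) - 2 = 4034 - 2 = 4032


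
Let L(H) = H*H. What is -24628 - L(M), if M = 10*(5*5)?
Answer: -87128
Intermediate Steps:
M = 250 (M = 10*25 = 250)
L(H) = H**2
-24628 - L(M) = -24628 - 1*250**2 = -24628 - 1*62500 = -24628 - 62500 = -87128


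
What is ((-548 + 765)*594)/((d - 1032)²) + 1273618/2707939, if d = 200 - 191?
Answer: 548037176/923407199 ≈ 0.59349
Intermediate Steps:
d = 9
((-548 + 765)*594)/((d - 1032)²) + 1273618/2707939 = ((-548 + 765)*594)/((9 - 1032)²) + 1273618/2707939 = (217*594)/((-1023)²) + 1273618*(1/2707939) = 128898/1046529 + 1273618/2707939 = 128898*(1/1046529) + 1273618/2707939 = 42/341 + 1273618/2707939 = 548037176/923407199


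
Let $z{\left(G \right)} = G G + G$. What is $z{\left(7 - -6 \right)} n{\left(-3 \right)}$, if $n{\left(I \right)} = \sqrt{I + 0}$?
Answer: $182 i \sqrt{3} \approx 315.23 i$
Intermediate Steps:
$n{\left(I \right)} = \sqrt{I}$
$z{\left(G \right)} = G + G^{2}$ ($z{\left(G \right)} = G^{2} + G = G + G^{2}$)
$z{\left(7 - -6 \right)} n{\left(-3 \right)} = \left(7 - -6\right) \left(1 + \left(7 - -6\right)\right) \sqrt{-3} = \left(7 + 6\right) \left(1 + \left(7 + 6\right)\right) i \sqrt{3} = 13 \left(1 + 13\right) i \sqrt{3} = 13 \cdot 14 i \sqrt{3} = 182 i \sqrt{3}$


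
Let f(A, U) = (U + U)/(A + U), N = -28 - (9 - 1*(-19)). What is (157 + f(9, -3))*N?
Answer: -8736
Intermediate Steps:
N = -56 (N = -28 - (9 + 19) = -28 - 1*28 = -28 - 28 = -56)
f(A, U) = 2*U/(A + U) (f(A, U) = (2*U)/(A + U) = 2*U/(A + U))
(157 + f(9, -3))*N = (157 + 2*(-3)/(9 - 3))*(-56) = (157 + 2*(-3)/6)*(-56) = (157 + 2*(-3)*(1/6))*(-56) = (157 - 1)*(-56) = 156*(-56) = -8736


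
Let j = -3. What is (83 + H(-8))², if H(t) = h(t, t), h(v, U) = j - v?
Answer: 7744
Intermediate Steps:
h(v, U) = -3 - v
H(t) = -3 - t
(83 + H(-8))² = (83 + (-3 - 1*(-8)))² = (83 + (-3 + 8))² = (83 + 5)² = 88² = 7744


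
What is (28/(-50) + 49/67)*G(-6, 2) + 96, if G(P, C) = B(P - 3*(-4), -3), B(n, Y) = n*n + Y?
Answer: 170271/1675 ≈ 101.65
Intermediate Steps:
B(n, Y) = Y + n² (B(n, Y) = n² + Y = Y + n²)
G(P, C) = -3 + (12 + P)² (G(P, C) = -3 + (P - 3*(-4))² = -3 + (P + 12)² = -3 + (12 + P)²)
(28/(-50) + 49/67)*G(-6, 2) + 96 = (28/(-50) + 49/67)*(-3 + (12 - 6)²) + 96 = (28*(-1/50) + 49*(1/67))*(-3 + 6²) + 96 = (-14/25 + 49/67)*(-3 + 36) + 96 = (287/1675)*33 + 96 = 9471/1675 + 96 = 170271/1675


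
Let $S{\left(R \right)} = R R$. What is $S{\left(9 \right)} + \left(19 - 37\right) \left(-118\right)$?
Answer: $2205$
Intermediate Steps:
$S{\left(R \right)} = R^{2}$
$S{\left(9 \right)} + \left(19 - 37\right) \left(-118\right) = 9^{2} + \left(19 - 37\right) \left(-118\right) = 81 + \left(19 - 37\right) \left(-118\right) = 81 - -2124 = 81 + 2124 = 2205$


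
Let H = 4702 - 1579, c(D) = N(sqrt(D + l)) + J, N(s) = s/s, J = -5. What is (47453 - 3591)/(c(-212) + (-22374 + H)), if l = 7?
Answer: -43862/19255 ≈ -2.2780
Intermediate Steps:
N(s) = 1
c(D) = -4 (c(D) = 1 - 5 = -4)
H = 3123
(47453 - 3591)/(c(-212) + (-22374 + H)) = (47453 - 3591)/(-4 + (-22374 + 3123)) = 43862/(-4 - 19251) = 43862/(-19255) = 43862*(-1/19255) = -43862/19255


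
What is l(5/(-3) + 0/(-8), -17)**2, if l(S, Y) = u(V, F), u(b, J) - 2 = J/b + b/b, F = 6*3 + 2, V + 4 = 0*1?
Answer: 4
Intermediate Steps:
V = -4 (V = -4 + 0*1 = -4 + 0 = -4)
F = 20 (F = 18 + 2 = 20)
u(b, J) = 3 + J/b (u(b, J) = 2 + (J/b + b/b) = 2 + (J/b + 1) = 2 + (1 + J/b) = 3 + J/b)
l(S, Y) = -2 (l(S, Y) = 3 + 20/(-4) = 3 + 20*(-1/4) = 3 - 5 = -2)
l(5/(-3) + 0/(-8), -17)**2 = (-2)**2 = 4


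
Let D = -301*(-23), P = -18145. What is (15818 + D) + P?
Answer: 4596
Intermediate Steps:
D = 6923
(15818 + D) + P = (15818 + 6923) - 18145 = 22741 - 18145 = 4596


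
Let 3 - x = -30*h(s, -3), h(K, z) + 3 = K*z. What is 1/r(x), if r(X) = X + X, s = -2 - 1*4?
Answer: 1/906 ≈ 0.0011038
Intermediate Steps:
s = -6 (s = -2 - 4 = -6)
h(K, z) = -3 + K*z
x = 453 (x = 3 - (-30)*(-3 - 6*(-3)) = 3 - (-30)*(-3 + 18) = 3 - (-30)*15 = 3 - 1*(-450) = 3 + 450 = 453)
r(X) = 2*X
1/r(x) = 1/(2*453) = 1/906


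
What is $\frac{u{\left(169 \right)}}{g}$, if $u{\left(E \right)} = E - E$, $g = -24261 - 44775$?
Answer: $0$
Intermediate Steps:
$g = -69036$
$u{\left(E \right)} = 0$
$\frac{u{\left(169 \right)}}{g} = \frac{0}{-69036} = 0 \left(- \frac{1}{69036}\right) = 0$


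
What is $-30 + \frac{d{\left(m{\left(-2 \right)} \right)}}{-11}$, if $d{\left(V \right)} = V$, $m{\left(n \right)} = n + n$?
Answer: $- \frac{326}{11} \approx -29.636$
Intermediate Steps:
$m{\left(n \right)} = 2 n$
$-30 + \frac{d{\left(m{\left(-2 \right)} \right)}}{-11} = -30 + \frac{2 \left(-2\right)}{-11} = -30 - - \frac{4}{11} = -30 + \frac{4}{11} = - \frac{326}{11}$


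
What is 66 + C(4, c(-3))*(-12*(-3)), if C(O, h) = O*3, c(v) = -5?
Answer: 498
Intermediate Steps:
C(O, h) = 3*O
66 + C(4, c(-3))*(-12*(-3)) = 66 + (3*4)*(-12*(-3)) = 66 + 12*36 = 66 + 432 = 498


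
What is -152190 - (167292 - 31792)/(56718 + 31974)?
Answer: -3374542745/22173 ≈ -1.5219e+5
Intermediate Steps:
-152190 - (167292 - 31792)/(56718 + 31974) = -152190 - 135500/88692 = -152190 - 1*33875/22173 = -152190 - 33875/22173 = -3374542745/22173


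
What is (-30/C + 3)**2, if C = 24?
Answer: 49/16 ≈ 3.0625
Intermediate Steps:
(-30/C + 3)**2 = (-30/24 + 3)**2 = (-30*1/24 + 3)**2 = (-5/4 + 3)**2 = (7/4)**2 = 49/16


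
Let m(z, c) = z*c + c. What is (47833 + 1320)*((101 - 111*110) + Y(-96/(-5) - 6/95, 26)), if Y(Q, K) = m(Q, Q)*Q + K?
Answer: -10443615294931/45125 ≈ -2.3144e+8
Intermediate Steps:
m(z, c) = c + c*z (m(z, c) = c*z + c = c + c*z)
Y(Q, K) = K + Q²*(1 + Q) (Y(Q, K) = (Q*(1 + Q))*Q + K = Q²*(1 + Q) + K = K + Q²*(1 + Q))
(47833 + 1320)*((101 - 111*110) + Y(-96/(-5) - 6/95, 26)) = (47833 + 1320)*((101 - 111*110) + (26 + (-96/(-5) - 6/95)²*(1 + (-96/(-5) - 6/95)))) = 49153*((101 - 12210) + (26 + (-96*(-⅕) - 6*1/95)²*(1 + (-96*(-⅕) - 6*1/95)))) = 49153*(-12109 + (26 + (96/5 - 6/95)²*(1 + (96/5 - 6/95)))) = 49153*(-12109 + (26 + (1818/95)²*(1 + 1818/95))) = 49153*(-12109 + (26 + (3305124/9025)*(1913/95))) = 49153*(-12109 + (26 + 6322702212/857375)) = 49153*(-12109 + 6344993962/857375) = 49153*(-4036959913/857375) = -10443615294931/45125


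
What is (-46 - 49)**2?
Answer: 9025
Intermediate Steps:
(-46 - 49)**2 = (-95)**2 = 9025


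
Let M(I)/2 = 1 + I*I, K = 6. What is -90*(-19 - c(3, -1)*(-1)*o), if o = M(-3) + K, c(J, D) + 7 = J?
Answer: 11070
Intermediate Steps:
c(J, D) = -7 + J
M(I) = 2 + 2*I**2 (M(I) = 2*(1 + I*I) = 2*(1 + I**2) = 2 + 2*I**2)
o = 26 (o = (2 + 2*(-3)**2) + 6 = (2 + 2*9) + 6 = (2 + 18) + 6 = 20 + 6 = 26)
-90*(-19 - c(3, -1)*(-1)*o) = -90*(-19 - (-7 + 3)*(-1)*26) = -90*(-19 - (-4*(-1))*26) = -90*(-19 - 4*26) = -90*(-19 - 1*104) = -90*(-19 - 104) = -90*(-123) = 11070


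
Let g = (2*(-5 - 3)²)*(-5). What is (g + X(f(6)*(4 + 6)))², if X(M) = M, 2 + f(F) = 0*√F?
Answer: 435600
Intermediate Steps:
f(F) = -2 (f(F) = -2 + 0*√F = -2 + 0 = -2)
g = -640 (g = (2*(-8)²)*(-5) = (2*64)*(-5) = 128*(-5) = -640)
(g + X(f(6)*(4 + 6)))² = (-640 - 2*(4 + 6))² = (-640 - 2*10)² = (-640 - 20)² = (-660)² = 435600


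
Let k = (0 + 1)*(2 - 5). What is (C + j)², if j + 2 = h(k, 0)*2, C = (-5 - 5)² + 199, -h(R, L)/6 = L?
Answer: 88209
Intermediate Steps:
k = -3 (k = 1*(-3) = -3)
h(R, L) = -6*L
C = 299 (C = (-10)² + 199 = 100 + 199 = 299)
j = -2 (j = -2 - 6*0*2 = -2 + 0*2 = -2 + 0 = -2)
(C + j)² = (299 - 2)² = 297² = 88209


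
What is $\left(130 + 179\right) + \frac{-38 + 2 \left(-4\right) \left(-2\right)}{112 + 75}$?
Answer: $\frac{5251}{17} \approx 308.88$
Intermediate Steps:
$\left(130 + 179\right) + \frac{-38 + 2 \left(-4\right) \left(-2\right)}{112 + 75} = 309 + \frac{-38 - -16}{187} = 309 + \left(-38 + 16\right) \frac{1}{187} = 309 - \frac{2}{17} = \frac{5251}{17}$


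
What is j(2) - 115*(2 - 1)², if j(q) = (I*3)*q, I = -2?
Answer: -127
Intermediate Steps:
j(q) = -6*q (j(q) = (-2*3)*q = -6*q)
j(2) - 115*(2 - 1)² = -6*2 - 115*(2 - 1)² = -12 - 115*1² = -12 - 115*1 = -12 - 115 = -127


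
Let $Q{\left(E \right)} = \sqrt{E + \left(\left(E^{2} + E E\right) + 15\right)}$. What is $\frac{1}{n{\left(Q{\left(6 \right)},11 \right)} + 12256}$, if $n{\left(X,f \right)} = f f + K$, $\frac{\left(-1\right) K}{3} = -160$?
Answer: $\frac{1}{12857} \approx 7.7779 \cdot 10^{-5}$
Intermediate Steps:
$K = 480$ ($K = \left(-3\right) \left(-160\right) = 480$)
$Q{\left(E \right)} = \sqrt{15 + E + 2 E^{2}}$ ($Q{\left(E \right)} = \sqrt{E + \left(\left(E^{2} + E^{2}\right) + 15\right)} = \sqrt{E + \left(2 E^{2} + 15\right)} = \sqrt{E + \left(15 + 2 E^{2}\right)} = \sqrt{15 + E + 2 E^{2}}$)
$n{\left(X,f \right)} = 480 + f^{2}$ ($n{\left(X,f \right)} = f f + 480 = f^{2} + 480 = 480 + f^{2}$)
$\frac{1}{n{\left(Q{\left(6 \right)},11 \right)} + 12256} = \frac{1}{\left(480 + 11^{2}\right) + 12256} = \frac{1}{\left(480 + 121\right) + 12256} = \frac{1}{601 + 12256} = \frac{1}{12857}$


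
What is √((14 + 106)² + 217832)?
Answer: 2*√58058 ≈ 481.90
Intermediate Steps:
√((14 + 106)² + 217832) = √(120² + 217832) = √(14400 + 217832) = √232232 = 2*√58058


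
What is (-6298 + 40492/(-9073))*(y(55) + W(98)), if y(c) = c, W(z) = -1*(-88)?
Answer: -8177061178/9073 ≈ -9.0125e+5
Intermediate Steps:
W(z) = 88
(-6298 + 40492/(-9073))*(y(55) + W(98)) = (-6298 + 40492/(-9073))*(55 + 88) = (-6298 + 40492*(-1/9073))*143 = (-6298 - 40492/9073)*143 = -57182246/9073*143 = -8177061178/9073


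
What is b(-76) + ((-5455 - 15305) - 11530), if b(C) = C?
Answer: -32366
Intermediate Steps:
b(-76) + ((-5455 - 15305) - 11530) = -76 + ((-5455 - 15305) - 11530) = -76 + (-20760 - 11530) = -76 - 32290 = -32366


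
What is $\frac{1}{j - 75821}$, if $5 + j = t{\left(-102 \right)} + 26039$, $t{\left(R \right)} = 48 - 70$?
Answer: $- \frac{1}{49809} \approx -2.0077 \cdot 10^{-5}$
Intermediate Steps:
$t{\left(R \right)} = -22$
$j = 26012$ ($j = -5 + \left(-22 + 26039\right) = -5 + 26017 = 26012$)
$\frac{1}{j - 75821} = \frac{1}{26012 - 75821} = \frac{1}{-49809} = - \frac{1}{49809}$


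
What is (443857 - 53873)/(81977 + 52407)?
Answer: 24374/8399 ≈ 2.9020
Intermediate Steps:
(443857 - 53873)/(81977 + 52407) = 389984/134384 = 389984*(1/134384) = 24374/8399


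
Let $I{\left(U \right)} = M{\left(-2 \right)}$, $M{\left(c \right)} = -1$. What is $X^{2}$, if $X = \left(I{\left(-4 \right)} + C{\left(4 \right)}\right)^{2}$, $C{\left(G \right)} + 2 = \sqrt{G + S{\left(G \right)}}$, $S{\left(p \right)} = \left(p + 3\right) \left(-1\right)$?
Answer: $\left(3 - i \sqrt{3}\right)^{4} \approx -72.0 - 124.71 i$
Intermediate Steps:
$S{\left(p \right)} = -3 - p$ ($S{\left(p \right)} = \left(3 + p\right) \left(-1\right) = -3 - p$)
$C{\left(G \right)} = -2 + i \sqrt{3}$ ($C{\left(G \right)} = -2 + \sqrt{G - \left(3 + G\right)} = -2 + \sqrt{-3} = -2 + i \sqrt{3}$)
$I{\left(U \right)} = -1$
$X = \left(-3 + i \sqrt{3}\right)^{2}$ ($X = \left(-1 - \left(2 - i \sqrt{3}\right)\right)^{2} = \left(-3 + i \sqrt{3}\right)^{2} \approx 6.0 - 10.392 i$)
$X^{2} = \left(\left(3 - i \sqrt{3}\right)^{2}\right)^{2} = \left(3 - i \sqrt{3}\right)^{4}$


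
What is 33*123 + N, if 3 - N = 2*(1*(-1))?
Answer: 4064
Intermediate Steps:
N = 5 (N = 3 - 2*1*(-1) = 3 - 2*(-1) = 3 - 1*(-2) = 3 + 2 = 5)
33*123 + N = 33*123 + 5 = 4059 + 5 = 4064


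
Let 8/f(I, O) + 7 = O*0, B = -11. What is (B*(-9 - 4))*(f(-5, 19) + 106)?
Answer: 104962/7 ≈ 14995.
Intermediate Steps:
f(I, O) = -8/7 (f(I, O) = 8/(-7 + O*0) = 8/(-7 + 0) = 8/(-7) = 8*(-1/7) = -8/7)
(B*(-9 - 4))*(f(-5, 19) + 106) = (-11*(-9 - 4))*(-8/7 + 106) = -11*(-13)*(734/7) = 143*(734/7) = 104962/7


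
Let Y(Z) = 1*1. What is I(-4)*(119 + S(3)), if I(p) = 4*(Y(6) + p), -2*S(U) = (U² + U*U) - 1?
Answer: -1326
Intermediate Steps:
Y(Z) = 1
S(U) = ½ - U² (S(U) = -((U² + U*U) - 1)/2 = -((U² + U²) - 1)/2 = -(2*U² - 1)/2 = -(-1 + 2*U²)/2 = ½ - U²)
I(p) = 4 + 4*p (I(p) = 4*(1 + p) = 4 + 4*p)
I(-4)*(119 + S(3)) = (4 + 4*(-4))*(119 + (½ - 1*3²)) = (4 - 16)*(119 + (½ - 1*9)) = -12*(119 + (½ - 9)) = -12*(119 - 17/2) = -12*221/2 = -1326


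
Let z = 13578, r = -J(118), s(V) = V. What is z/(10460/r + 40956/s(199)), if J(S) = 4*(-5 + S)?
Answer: 305328486/4107643 ≈ 74.332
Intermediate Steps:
J(S) = -20 + 4*S
r = -452 (r = -(-20 + 4*118) = -(-20 + 472) = -1*452 = -452)
z/(10460/r + 40956/s(199)) = 13578/(10460/(-452) + 40956/199) = 13578/(10460*(-1/452) + 40956*(1/199)) = 13578/(-2615/113 + 40956/199) = 13578/(4107643/22487) = 13578*(22487/4107643) = 305328486/4107643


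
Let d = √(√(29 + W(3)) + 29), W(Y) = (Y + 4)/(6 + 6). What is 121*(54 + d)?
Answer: 6534 + 121*√(1044 + 6*√1065)/6 ≈ 7244.1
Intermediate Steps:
W(Y) = ⅓ + Y/12 (W(Y) = (4 + Y)/12 = (4 + Y)*(1/12) = ⅓ + Y/12)
d = √(29 + √1065/6) (d = √(√(29 + (⅓ + (1/12)*3)) + 29) = √(√(29 + (⅓ + ¼)) + 29) = √(√(29 + 7/12) + 29) = √(√(355/12) + 29) = √(√1065/6 + 29) = √(29 + √1065/6) ≈ 5.8685)
121*(54 + d) = 121*(54 + √(1044 + 6*√1065)/6) = 6534 + 121*√(1044 + 6*√1065)/6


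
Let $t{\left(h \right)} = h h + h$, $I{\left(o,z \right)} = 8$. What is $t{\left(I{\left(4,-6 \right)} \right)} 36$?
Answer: $2592$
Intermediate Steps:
$t{\left(h \right)} = h + h^{2}$ ($t{\left(h \right)} = h^{2} + h = h + h^{2}$)
$t{\left(I{\left(4,-6 \right)} \right)} 36 = 8 \left(1 + 8\right) 36 = 8 \cdot 9 \cdot 36 = 72 \cdot 36 = 2592$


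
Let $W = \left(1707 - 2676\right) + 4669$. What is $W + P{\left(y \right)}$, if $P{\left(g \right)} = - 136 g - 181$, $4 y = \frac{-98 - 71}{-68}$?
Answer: $\frac{6869}{2} \approx 3434.5$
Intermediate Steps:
$y = \frac{169}{272}$ ($y = \frac{\left(-98 - 71\right) \frac{1}{-68}}{4} = \frac{\left(-169\right) \left(- \frac{1}{68}\right)}{4} = \frac{1}{4} \cdot \frac{169}{68} = \frac{169}{272} \approx 0.62132$)
$P{\left(g \right)} = -181 - 136 g$
$W = 3700$ ($W = \left(1707 - 2676\right) + 4669 = -969 + 4669 = 3700$)
$W + P{\left(y \right)} = 3700 - \frac{531}{2} = \frac{6869}{2}$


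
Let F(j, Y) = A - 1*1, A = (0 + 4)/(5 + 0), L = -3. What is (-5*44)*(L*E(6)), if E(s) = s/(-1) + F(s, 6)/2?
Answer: -4026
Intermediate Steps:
A = 4/5 ≈ 0.80000
F(j, Y) = -1/5 (F(j, Y) = 4/5 - 1*1 = 4/5 - 1 = -1/5)
E(s) = -1/10 - s (E(s) = s/(-1) - 1/5/2 = s*(-1) - 1/5*1/2 = -s - 1/10 = -1/10 - s)
(-5*44)*(L*E(6)) = (-5*44)*(-3*(-1/10 - 1*6)) = -(-660)*(-1/10 - 6) = -(-660)*(-61)/10 = -220*183/10 = -4026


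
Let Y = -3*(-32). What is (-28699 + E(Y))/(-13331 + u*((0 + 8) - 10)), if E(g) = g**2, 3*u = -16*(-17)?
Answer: 58449/40537 ≈ 1.4419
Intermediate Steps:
u = 272/3 (u = (-16*(-17))/3 = (1/3)*272 = 272/3 ≈ 90.667)
Y = 96
(-28699 + E(Y))/(-13331 + u*((0 + 8) - 10)) = (-28699 + 96**2)/(-13331 + 272*((0 + 8) - 10)/3) = (-28699 + 9216)/(-13331 + 272*(8 - 10)/3) = -19483/(-13331 + (272/3)*(-2)) = -19483/(-13331 - 544/3) = -19483/(-40537/3) = -19483*(-3/40537) = 58449/40537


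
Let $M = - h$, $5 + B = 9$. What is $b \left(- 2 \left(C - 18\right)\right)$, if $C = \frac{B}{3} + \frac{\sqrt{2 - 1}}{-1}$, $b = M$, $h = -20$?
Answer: $\frac{2120}{3} \approx 706.67$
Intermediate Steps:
$B = 4$ ($B = -5 + 9 = 4$)
$M = 20$ ($M = \left(-1\right) \left(-20\right) = 20$)
$b = 20$
$C = \frac{1}{3}$ ($C = \frac{4}{3} + \frac{\sqrt{2 - 1}}{-1} = 4 \cdot \frac{1}{3} + \sqrt{1} \left(-1\right) = \frac{4}{3} + 1 \left(-1\right) = \frac{4}{3} - 1 = \frac{1}{3} \approx 0.33333$)
$b \left(- 2 \left(C - 18\right)\right) = 20 \left(- 2 \left(\frac{1}{3} - 18\right)\right) = 20 \left(\left(-2\right) \left(- \frac{53}{3}\right)\right) = 20 \cdot \frac{106}{3} = \frac{2120}{3}$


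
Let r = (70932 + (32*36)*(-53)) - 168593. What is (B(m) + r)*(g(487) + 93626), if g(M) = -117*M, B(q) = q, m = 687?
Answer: -5791325410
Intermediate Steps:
r = -158717 (r = (70932 + 1152*(-53)) - 168593 = (70932 - 61056) - 168593 = 9876 - 168593 = -158717)
(B(m) + r)*(g(487) + 93626) = (687 - 158717)*(-117*487 + 93626) = -158030*(-56979 + 93626) = -158030*36647 = -5791325410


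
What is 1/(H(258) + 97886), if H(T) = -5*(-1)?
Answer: 1/97891 ≈ 1.0215e-5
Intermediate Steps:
H(T) = 5
1/(H(258) + 97886) = 1/(5 + 97886) = 1/97891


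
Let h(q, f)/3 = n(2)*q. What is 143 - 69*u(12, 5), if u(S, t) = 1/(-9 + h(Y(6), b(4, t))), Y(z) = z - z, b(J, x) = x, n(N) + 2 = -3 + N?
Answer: 452/3 ≈ 150.67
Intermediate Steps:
n(N) = -5 + N (n(N) = -2 + (-3 + N) = -5 + N)
Y(z) = 0
h(q, f) = -9*q (h(q, f) = 3*((-5 + 2)*q) = 3*(-3*q) = -9*q)
u(S, t) = -⅑ (u(S, t) = 1/(-9 - 9*0) = 1/(-9 + 0) = 1/(-9) = -⅑)
143 - 69*u(12, 5) = 143 - 69*(-⅑) = 143 + 23/3 = 452/3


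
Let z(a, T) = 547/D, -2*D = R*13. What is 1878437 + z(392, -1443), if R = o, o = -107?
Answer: 2612906961/1391 ≈ 1.8784e+6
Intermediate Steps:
R = -107
D = 1391/2 (D = -(-107)*13/2 = -½*(-1391) = 1391/2 ≈ 695.50)
z(a, T) = 1094/1391 (z(a, T) = 547/(1391/2) = 547*(2/1391) = 1094/1391)
1878437 + z(392, -1443) = 1878437 + 1094/1391 = 2612906961/1391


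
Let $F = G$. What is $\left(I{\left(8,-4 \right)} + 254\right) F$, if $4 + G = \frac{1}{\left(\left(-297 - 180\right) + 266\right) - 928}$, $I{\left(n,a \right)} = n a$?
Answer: $- \frac{1011654}{1139} \approx -888.2$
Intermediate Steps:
$I{\left(n,a \right)} = a n$
$G = - \frac{4557}{1139}$ ($G = -4 + \frac{1}{\left(\left(-297 - 180\right) + 266\right) - 928} = -4 + \frac{1}{\left(-477 + 266\right) - 928} = -4 + \frac{1}{-211 - 928} = -4 + \frac{1}{-1139} = -4 - \frac{1}{1139} = - \frac{4557}{1139} \approx -4.0009$)
$F = - \frac{4557}{1139} \approx -4.0009$
$\left(I{\left(8,-4 \right)} + 254\right) F = \left(\left(-4\right) 8 + 254\right) \left(- \frac{4557}{1139}\right) = \left(-32 + 254\right) \left(- \frac{4557}{1139}\right) = 222 \left(- \frac{4557}{1139}\right) = - \frac{1011654}{1139}$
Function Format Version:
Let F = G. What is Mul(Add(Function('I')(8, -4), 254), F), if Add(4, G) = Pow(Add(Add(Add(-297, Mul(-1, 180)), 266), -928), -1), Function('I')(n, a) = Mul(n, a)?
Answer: Rational(-1011654, 1139) ≈ -888.20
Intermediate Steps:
Function('I')(n, a) = Mul(a, n)
G = Rational(-4557, 1139) (G = Add(-4, Pow(Add(Add(Add(-297, Mul(-1, 180)), 266), -928), -1)) = Add(-4, Pow(Add(Add(Add(-297, -180), 266), -928), -1)) = Add(-4, Pow(Add(Add(-477, 266), -928), -1)) = Add(-4, Pow(Add(-211, -928), -1)) = Add(-4, Pow(-1139, -1)) = Add(-4, Rational(-1, 1139)) = Rational(-4557, 1139) ≈ -4.0009)
F = Rational(-4557, 1139) ≈ -4.0009
Mul(Add(Function('I')(8, -4), 254), F) = Mul(Add(Mul(-4, 8), 254), Rational(-4557, 1139)) = Mul(Add(-32, 254), Rational(-4557, 1139)) = Mul(222, Rational(-4557, 1139)) = Rational(-1011654, 1139)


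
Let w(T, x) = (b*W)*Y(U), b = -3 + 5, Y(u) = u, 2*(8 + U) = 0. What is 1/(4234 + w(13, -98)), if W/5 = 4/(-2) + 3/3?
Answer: 1/4314 ≈ 0.00023180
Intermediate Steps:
U = -8 (U = -8 + (1/2)*0 = -8 + 0 = -8)
W = -5 (W = 5*(4/(-2) + 3/3) = 5*(4*(-1/2) + 3*(1/3)) = 5*(-2 + 1) = 5*(-1) = -5)
b = 2
w(T, x) = 80 (w(T, x) = (2*(-5))*(-8) = -10*(-8) = 80)
1/(4234 + w(13, -98)) = 1/(4234 + 80) = 1/4314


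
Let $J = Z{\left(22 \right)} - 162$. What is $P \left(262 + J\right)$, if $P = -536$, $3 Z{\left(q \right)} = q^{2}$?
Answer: $- \frac{420224}{3} \approx -1.4007 \cdot 10^{5}$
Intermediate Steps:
$Z{\left(q \right)} = \frac{q^{2}}{3}$
$J = - \frac{2}{3}$ ($J = \frac{22^{2}}{3} - 162 = \frac{1}{3} \cdot 484 - 162 = \frac{484}{3} - 162 = - \frac{2}{3} \approx -0.66667$)
$P \left(262 + J\right) = - 536 \left(262 - \frac{2}{3}\right) = \left(-536\right) \frac{784}{3} = - \frac{420224}{3}$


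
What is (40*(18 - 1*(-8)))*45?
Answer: 46800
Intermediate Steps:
(40*(18 - 1*(-8)))*45 = (40*(18 + 8))*45 = (40*26)*45 = 1040*45 = 46800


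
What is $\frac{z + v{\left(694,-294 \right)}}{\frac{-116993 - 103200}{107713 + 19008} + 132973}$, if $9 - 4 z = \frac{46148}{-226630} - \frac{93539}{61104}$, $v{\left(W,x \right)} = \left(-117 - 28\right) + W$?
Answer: $\frac{1936224491424684601}{466684544936398713600} \approx 0.0041489$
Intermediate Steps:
$v{\left(W,x \right)} = -145 + W$
$z = \frac{74325283321}{27695999040}$ ($z = \frac{9}{4} - \frac{\frac{46148}{-226630} - \frac{93539}{61104}}{4} = \frac{9}{4} - \frac{46148 \left(- \frac{1}{226630}\right) - \frac{93539}{61104}}{4} = \frac{9}{4} - \frac{- \frac{23074}{113315} - \frac{93539}{61104}}{4} = \frac{9}{4} - - \frac{12009285481}{27695999040} = \frac{9}{4} + \frac{12009285481}{27695999040} = \frac{74325283321}{27695999040} \approx 2.6836$)
$\frac{z + v{\left(694,-294 \right)}}{\frac{-116993 - 103200}{107713 + 19008} + 132973} = \frac{\frac{74325283321}{27695999040} + \left(-145 + 694\right)}{\frac{-116993 - 103200}{107713 + 19008} + 132973} = \frac{\frac{74325283321}{27695999040} + 549}{- \frac{220193}{126721} + 132973} = \frac{15279428756281}{27695999040 \left(\left(-220193\right) \frac{1}{126721} + 132973\right)} = \frac{15279428756281}{27695999040 \left(- \frac{220193}{126721} + 132973\right)} = \frac{15279428756281}{27695999040 \cdot \frac{16850251340}{126721}} = \frac{15279428756281}{27695999040} \cdot \frac{126721}{16850251340} = \frac{1936224491424684601}{466684544936398713600}$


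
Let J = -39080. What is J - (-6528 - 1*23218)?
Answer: -9334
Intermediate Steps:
J - (-6528 - 1*23218) = -39080 - (-6528 - 1*23218) = -39080 - (-6528 - 23218) = -39080 - 1*(-29746) = -39080 + 29746 = -9334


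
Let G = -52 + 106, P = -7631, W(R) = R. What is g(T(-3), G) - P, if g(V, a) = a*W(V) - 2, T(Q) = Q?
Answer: 7467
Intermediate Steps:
G = 54
g(V, a) = -2 + V*a (g(V, a) = a*V - 2 = V*a - 2 = -2 + V*a)
g(T(-3), G) - P = (-2 - 3*54) - 1*(-7631) = (-2 - 162) + 7631 = -164 + 7631 = 7467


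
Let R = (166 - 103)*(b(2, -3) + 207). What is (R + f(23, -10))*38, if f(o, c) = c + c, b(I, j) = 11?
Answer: 521132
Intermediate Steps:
f(o, c) = 2*c
R = 13734 (R = (166 - 103)*(11 + 207) = 63*218 = 13734)
(R + f(23, -10))*38 = (13734 + 2*(-10))*38 = (13734 - 20)*38 = 13714*38 = 521132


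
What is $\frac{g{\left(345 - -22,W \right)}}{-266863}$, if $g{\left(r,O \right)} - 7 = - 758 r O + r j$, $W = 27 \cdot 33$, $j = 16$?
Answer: $\frac{247857847}{266863} \approx 928.78$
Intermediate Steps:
$W = 891$
$g{\left(r,O \right)} = 7 + 16 r - 758 O r$ ($g{\left(r,O \right)} = 7 + \left(- 758 r O + r 16\right) = 7 - \left(- 16 r + 758 O r\right) = 7 + 16 r - 758 O r$)
$\frac{g{\left(345 - -22,W \right)}}{-266863} = \frac{7 + 16 \left(345 - -22\right) - 675378 \left(345 - -22\right)}{-266863} = \left(7 + 16 \left(345 + 22\right) - 675378 \left(345 + 22\right)\right) \left(- \frac{1}{266863}\right) = \left(7 + 16 \cdot 367 - 675378 \cdot 367\right) \left(- \frac{1}{266863}\right) = \left(7 + 5872 - 247863726\right) \left(- \frac{1}{266863}\right) = \left(-247857847\right) \left(- \frac{1}{266863}\right) = \frac{247857847}{266863}$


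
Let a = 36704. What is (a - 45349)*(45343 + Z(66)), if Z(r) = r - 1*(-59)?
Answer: -393070860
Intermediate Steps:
Z(r) = 59 + r (Z(r) = r + 59 = 59 + r)
(a - 45349)*(45343 + Z(66)) = (36704 - 45349)*(45343 + (59 + 66)) = -8645*(45343 + 125) = -8645*45468 = -393070860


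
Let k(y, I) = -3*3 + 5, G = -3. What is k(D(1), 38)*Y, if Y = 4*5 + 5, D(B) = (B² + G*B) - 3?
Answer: -100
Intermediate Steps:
D(B) = -3 + B² - 3*B (D(B) = (B² - 3*B) - 3 = -3 + B² - 3*B)
k(y, I) = -4 (k(y, I) = -9 + 5 = -4)
Y = 25 (Y = 20 + 5 = 25)
k(D(1), 38)*Y = -4*25 = -100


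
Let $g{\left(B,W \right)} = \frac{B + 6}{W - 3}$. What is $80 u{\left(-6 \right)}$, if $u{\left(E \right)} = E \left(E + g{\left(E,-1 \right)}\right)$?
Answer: $2880$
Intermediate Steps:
$g{\left(B,W \right)} = \frac{6 + B}{-3 + W}$
$u{\left(E \right)} = E \left(- \frac{3}{2} + \frac{3 E}{4}\right)$ ($u{\left(E \right)} = E \left(E + \frac{6 + E}{-3 - 1}\right) = E \left(E + \frac{6 + E}{-4}\right) = E \left(E - \frac{6 + E}{4}\right) = E \left(E - \left(\frac{3}{2} + \frac{E}{4}\right)\right) = E \left(- \frac{3}{2} + \frac{3 E}{4}\right)$)
$80 u{\left(-6 \right)} = 80 \cdot \frac{3}{4} \left(-6\right) \left(-2 - 6\right) = 80 \cdot \frac{3}{4} \left(-6\right) \left(-8\right) = 80 \cdot 36 = 2880$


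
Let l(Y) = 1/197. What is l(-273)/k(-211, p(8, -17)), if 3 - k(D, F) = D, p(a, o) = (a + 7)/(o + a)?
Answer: 1/42158 ≈ 2.3720e-5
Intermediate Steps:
l(Y) = 1/197
p(a, o) = (7 + a)/(a + o)
k(D, F) = 3 - D
l(-273)/k(-211, p(8, -17)) = 1/(197*(3 - 1*(-211))) = 1/(197*(3 + 211)) = (1/197)/214 = (1/197)*(1/214) = 1/42158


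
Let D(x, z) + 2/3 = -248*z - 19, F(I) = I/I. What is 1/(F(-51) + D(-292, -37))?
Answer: 3/27472 ≈ 0.00010920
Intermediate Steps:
F(I) = 1
D(x, z) = -59/3 - 248*z (D(x, z) = -2/3 + (-248*z - 19) = -2/3 + (-19 - 248*z) = -59/3 - 248*z)
1/(F(-51) + D(-292, -37)) = 1/(1 + (-59/3 - 248*(-37))) = 1/(1 + (-59/3 + 9176)) = 1/(1 + 27469/3) = 1/(27472/3) = 3/27472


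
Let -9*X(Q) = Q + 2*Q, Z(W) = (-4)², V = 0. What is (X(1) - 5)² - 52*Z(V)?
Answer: -7232/9 ≈ -803.56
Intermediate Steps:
Z(W) = 16
X(Q) = -Q/3 (X(Q) = -(Q + 2*Q)/9 = -Q/3)
(X(1) - 5)² - 52*Z(V) = (-⅓*1 - 5)² - 52*16 = (-⅓ - 5)² - 832 = (-16/3)² - 832 = 256/9 - 832 = -7232/9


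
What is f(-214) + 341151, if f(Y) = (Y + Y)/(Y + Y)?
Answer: 341152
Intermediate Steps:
f(Y) = 1 (f(Y) = (2*Y)/((2*Y)) = (2*Y)*(1/(2*Y)) = 1)
f(-214) + 341151 = 1 + 341151 = 341152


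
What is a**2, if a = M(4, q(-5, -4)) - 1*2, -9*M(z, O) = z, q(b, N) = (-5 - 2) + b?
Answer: 484/81 ≈ 5.9753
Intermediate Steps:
q(b, N) = -7 + b
M(z, O) = -z/9
a = -22/9 (a = -1/9*4 - 1*2 = -4/9 - 2 = -22/9 ≈ -2.4444)
a**2 = (-22/9)**2 = 484/81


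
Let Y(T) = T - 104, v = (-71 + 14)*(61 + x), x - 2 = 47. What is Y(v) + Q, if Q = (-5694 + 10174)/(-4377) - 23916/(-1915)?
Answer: -53330480038/8381955 ≈ -6362.5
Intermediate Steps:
x = 49 (x = 2 + 47 = 49)
v = -6270 (v = (-71 + 14)*(61 + 49) = -57*110 = -6270)
Q = 96101132/8381955 (Q = 4480*(-1/4377) - 23916*(-1/1915) = -4480/4377 + 23916/1915 = 96101132/8381955 ≈ 11.465)
Y(T) = -104 + T
Y(v) + Q = (-104 - 6270) + 96101132/8381955 = -6374 + 96101132/8381955 = -53330480038/8381955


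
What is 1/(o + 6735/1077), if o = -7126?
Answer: -359/2555989 ≈ -0.00014045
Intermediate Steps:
1/(o + 6735/1077) = 1/(-7126 + 6735/1077) = 1/(-7126 + 6735*(1/1077)) = 1/(-7126 + 2245/359) = 1/(-2555989/359) = -359/2555989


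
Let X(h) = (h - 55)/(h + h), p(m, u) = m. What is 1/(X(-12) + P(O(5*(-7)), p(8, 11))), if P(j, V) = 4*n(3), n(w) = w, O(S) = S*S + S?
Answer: 24/355 ≈ 0.067606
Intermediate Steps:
O(S) = S + S² (O(S) = S² + S = S + S²)
P(j, V) = 12 (P(j, V) = 4*3 = 12)
X(h) = (-55 + h)/(2*h) (X(h) = (-55 + h)/((2*h)) = (-55 + h)*(1/(2*h)) = (-55 + h)/(2*h))
1/(X(-12) + P(O(5*(-7)), p(8, 11))) = 1/((½)*(-55 - 12)/(-12) + 12) = 1/((½)*(-1/12)*(-67) + 12) = 1/(67/24 + 12) = 1/(355/24) = 24/355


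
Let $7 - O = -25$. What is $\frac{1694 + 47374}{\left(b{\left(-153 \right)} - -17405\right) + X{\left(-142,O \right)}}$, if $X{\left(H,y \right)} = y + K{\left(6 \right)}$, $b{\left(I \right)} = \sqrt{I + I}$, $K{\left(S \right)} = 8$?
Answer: $\frac{95110140}{33814259} - \frac{16356 i \sqrt{34}}{33814259} \approx 2.8127 - 0.0028204 i$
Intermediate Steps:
$O = 32$ ($O = 7 - -25 = 7 + 25 = 32$)
$b{\left(I \right)} = \sqrt{2} \sqrt{I}$ ($b{\left(I \right)} = \sqrt{2 I} = \sqrt{2} \sqrt{I}$)
$X{\left(H,y \right)} = 8 + y$ ($X{\left(H,y \right)} = y + 8 = 8 + y$)
$\frac{1694 + 47374}{\left(b{\left(-153 \right)} - -17405\right) + X{\left(-142,O \right)}} = \frac{1694 + 47374}{\left(\sqrt{2} \sqrt{-153} - -17405\right) + \left(8 + 32\right)} = \frac{49068}{\left(\sqrt{2} \cdot 3 i \sqrt{17} + 17405\right) + 40} = \frac{49068}{\left(3 i \sqrt{34} + 17405\right) + 40} = \frac{49068}{\left(17405 + 3 i \sqrt{34}\right) + 40} = \frac{49068}{17445 + 3 i \sqrt{34}}$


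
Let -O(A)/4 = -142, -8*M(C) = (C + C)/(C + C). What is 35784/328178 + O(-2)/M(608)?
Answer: -745602524/164089 ≈ -4543.9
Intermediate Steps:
M(C) = -⅛ (M(C) = -(C + C)/(8*(C + C)) = -2*C/(8*(2*C)) = -2*C*1/(2*C)/8 = -⅛*1 = -⅛)
O(A) = 568 (O(A) = -4*(-142) = 568)
35784/328178 + O(-2)/M(608) = 35784/328178 + 568/(-⅛) = 35784*(1/328178) + 568*(-8) = 17892/164089 - 4544 = -745602524/164089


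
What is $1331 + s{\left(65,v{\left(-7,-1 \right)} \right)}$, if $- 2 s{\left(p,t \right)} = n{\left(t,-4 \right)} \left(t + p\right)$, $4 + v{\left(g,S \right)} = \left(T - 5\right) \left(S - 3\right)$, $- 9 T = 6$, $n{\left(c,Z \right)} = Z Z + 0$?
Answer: $\frac{1985}{3} \approx 661.67$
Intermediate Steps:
$n{\left(c,Z \right)} = Z^{2}$ ($n{\left(c,Z \right)} = Z^{2} + 0 = Z^{2}$)
$T = - \frac{2}{3}$ ($T = \left(- \frac{1}{9}\right) 6 = - \frac{2}{3} \approx -0.66667$)
$v{\left(g,S \right)} = 13 - \frac{17 S}{3}$ ($v{\left(g,S \right)} = -4 + \left(- \frac{2}{3} - 5\right) \left(S - 3\right) = -4 - \frac{17 \left(-3 + S\right)}{3} = -4 - \left(-17 + \frac{17 S}{3}\right) = 13 - \frac{17 S}{3}$)
$s{\left(p,t \right)} = - 8 p - 8 t$ ($s{\left(p,t \right)} = - \frac{\left(-4\right)^{2} \left(t + p\right)}{2} = - \frac{16 \left(p + t\right)}{2} = - \frac{16 p + 16 t}{2} = - 8 p - 8 t$)
$1331 + s{\left(65,v{\left(-7,-1 \right)} \right)} = 1331 - \left(520 + 8 \left(13 - - \frac{17}{3}\right)\right) = 1331 - \left(520 + 8 \left(13 + \frac{17}{3}\right)\right) = 1331 - \frac{2008}{3} = \frac{1985}{3}$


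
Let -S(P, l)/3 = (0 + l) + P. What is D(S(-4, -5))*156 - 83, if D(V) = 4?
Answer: 541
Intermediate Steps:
S(P, l) = -3*P - 3*l (S(P, l) = -3*((0 + l) + P) = -3*(l + P) = -3*(P + l) = -3*P - 3*l)
D(S(-4, -5))*156 - 83 = 4*156 - 83 = 624 - 83 = 541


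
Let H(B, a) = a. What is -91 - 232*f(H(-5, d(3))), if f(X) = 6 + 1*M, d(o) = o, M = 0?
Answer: -1483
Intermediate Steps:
f(X) = 6 (f(X) = 6 + 1*0 = 6 + 0 = 6)
-91 - 232*f(H(-5, d(3))) = -91 - 232*6 = -91 - 1392 = -1483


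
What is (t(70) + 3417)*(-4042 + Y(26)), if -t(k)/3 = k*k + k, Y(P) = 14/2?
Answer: 46374255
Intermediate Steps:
Y(P) = 7 (Y(P) = 14*(1/2) = 7)
t(k) = -3*k - 3*k**2 (t(k) = -3*(k*k + k) = -3*(k**2 + k) = -3*(k + k**2) = -3*k - 3*k**2)
(t(70) + 3417)*(-4042 + Y(26)) = (-3*70*(1 + 70) + 3417)*(-4042 + 7) = (-3*70*71 + 3417)*(-4035) = (-14910 + 3417)*(-4035) = -11493*(-4035) = 46374255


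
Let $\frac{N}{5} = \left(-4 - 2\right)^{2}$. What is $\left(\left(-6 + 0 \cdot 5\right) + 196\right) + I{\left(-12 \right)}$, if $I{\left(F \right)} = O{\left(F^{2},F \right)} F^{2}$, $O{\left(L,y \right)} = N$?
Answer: $26110$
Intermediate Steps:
$N = 180$ ($N = 5 \left(-4 - 2\right)^{2} = 5 \left(-6\right)^{2} = 5 \cdot 36 = 180$)
$O{\left(L,y \right)} = 180$
$I{\left(F \right)} = 180 F^{2}$
$\left(\left(-6 + 0 \cdot 5\right) + 196\right) + I{\left(-12 \right)} = \left(\left(-6 + 0 \cdot 5\right) + 196\right) + 180 \left(-12\right)^{2} = \left(\left(-6 + 0\right) + 196\right) + 180 \cdot 144 = \left(-6 + 196\right) + 25920 = 190 + 25920 = 26110$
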